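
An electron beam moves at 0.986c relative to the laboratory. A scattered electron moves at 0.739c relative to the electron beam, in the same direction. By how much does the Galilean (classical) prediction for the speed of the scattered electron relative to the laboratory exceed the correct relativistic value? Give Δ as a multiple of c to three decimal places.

Galilean: u_cl = 0.739 + 0.986 = 1.7250.
Relativistic: u_rel = (0.739 + 0.986) / (1 + 0.739·0.986) = 1.7250/1.7287 = 0.9979.
Δ = 1.7250 − 0.9979 = 0.7271.
(The classical prediction exceeds c; the relativistic result does not.)

Δ = 0.727c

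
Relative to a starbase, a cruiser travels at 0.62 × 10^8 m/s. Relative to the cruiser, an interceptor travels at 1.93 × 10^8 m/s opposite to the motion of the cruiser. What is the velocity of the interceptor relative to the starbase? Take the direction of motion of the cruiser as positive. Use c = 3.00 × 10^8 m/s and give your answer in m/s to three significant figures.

In units of c (dividing by 3.00 × 10^8 m/s): v = 0.207, u' = -0.643.
u = (u' + v)/(1 + u'v/c²):
u = (-0.643 + 0.207) / (1 + (-0.643)·0.207) = -0.4367/0.8670 = -0.5036
(Galilean addition would give -0.437c.)
Converting back: u = -0.5036 × 3.00 × 10^8 m/s.

-1.51 × 10^8 m/s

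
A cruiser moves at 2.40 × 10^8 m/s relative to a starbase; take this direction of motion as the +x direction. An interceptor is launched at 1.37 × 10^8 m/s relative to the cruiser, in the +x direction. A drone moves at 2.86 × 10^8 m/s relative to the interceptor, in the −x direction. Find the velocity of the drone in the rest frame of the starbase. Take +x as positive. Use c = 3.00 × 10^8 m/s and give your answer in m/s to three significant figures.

-8.06 × 10^7 m/s

Apply u = (u' + v)/(1 + u'v/c²) successively, working outward toward the starbase.
(Dividing each given speed by c = 3.00 × 10^8 m/s to work in units of c.)
Start: velocity of the cruiser relative to the starbase = 0.8000c.
Compose with the interceptor (u' = 0.457 in the cruiser frame): u_1 = (0.457 + 0.800) / (1 + 0.457·0.800) = 1.2567/1.3653 = 0.9204.
Compose with the drone (u' = -0.953 in the interceptor frame): u_2 = (-0.953 + 0.920) / (1 + (-0.953)·0.920) = -0.0329/0.1225 = -0.2687.
So u = -0.2687 × 3.00 × 10^8 m/s.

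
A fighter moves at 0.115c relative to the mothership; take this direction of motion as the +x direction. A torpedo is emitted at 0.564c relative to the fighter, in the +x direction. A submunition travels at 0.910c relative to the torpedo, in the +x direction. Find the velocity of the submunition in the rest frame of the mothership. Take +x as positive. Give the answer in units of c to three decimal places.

Apply u = (u' + v)/(1 + u'v/c²) successively, working outward toward the mothership.
Start: velocity of the fighter relative to the mothership = 0.1150c.
Compose with the torpedo (u' = 0.564 in the fighter frame): u_1 = (0.564 + 0.115) / (1 + 0.564·0.115) = 0.6790/1.0649 = 0.6376.
Compose with the submunition (u' = 0.910 in the torpedo frame): u_2 = (0.910 + 0.638) / (1 + 0.910·0.638) = 1.5476/1.5803 = 0.9794.

0.979c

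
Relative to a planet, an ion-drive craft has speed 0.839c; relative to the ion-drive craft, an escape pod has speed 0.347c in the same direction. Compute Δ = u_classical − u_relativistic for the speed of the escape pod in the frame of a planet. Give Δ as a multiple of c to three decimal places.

Galilean: u_cl = 0.347 + 0.839 = 1.1860.
Relativistic: u_rel = (0.347 + 0.839) / (1 + 0.347·0.839) = 1.1860/1.2911 = 0.9186.
Δ = 1.1860 − 0.9186 = 0.2674.
(The classical prediction exceeds c; the relativistic result does not.)

Δ = 0.267c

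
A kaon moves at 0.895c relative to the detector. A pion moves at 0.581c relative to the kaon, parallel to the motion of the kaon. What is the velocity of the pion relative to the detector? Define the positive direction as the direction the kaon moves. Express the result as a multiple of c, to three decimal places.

With v = 0.895 and u' = 0.581 (in units of c),
u = (u' + v)/(1 + u'v/c²):
u = (0.581 + 0.895) / (1 + 0.581·0.895) = 1.4760/1.5200 = 0.9711

0.971c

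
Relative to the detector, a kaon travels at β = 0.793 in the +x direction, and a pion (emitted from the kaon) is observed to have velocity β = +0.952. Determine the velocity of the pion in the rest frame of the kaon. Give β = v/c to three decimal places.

β = +0.649

Invert the composition law: u' = (u − v)/(1 − uv/c²).
u' = (0.952 − 0.793) / (1 − (0.952)(0.793)) = 0.1590/0.2451 = 0.6488.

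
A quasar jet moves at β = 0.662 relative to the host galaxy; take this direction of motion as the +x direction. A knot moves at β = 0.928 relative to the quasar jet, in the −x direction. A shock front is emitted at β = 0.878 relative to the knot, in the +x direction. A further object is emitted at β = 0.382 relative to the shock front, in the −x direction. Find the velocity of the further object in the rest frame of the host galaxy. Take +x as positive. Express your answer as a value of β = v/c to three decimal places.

β = +0.117

Apply u = (u' + v)/(1 + u'v/c²) successively, working outward toward the host galaxy.
Start: velocity of the quasar jet relative to the host galaxy = 0.6620c.
Compose with the knot (u' = -0.928 in the quasar jet frame): u_1 = (-0.928 + 0.662) / (1 + (-0.928)·0.662) = -0.2660/0.3857 = -0.6897.
Compose with the shock front (u' = 0.878 in the knot frame): u_2 = (0.878 + (-0.690)) / (1 + 0.878·(-0.690)) = 0.1883/0.3944 = 0.4774.
Compose with the further object (u' = -0.382 in the shock front frame): u_3 = (-0.382 + 0.477) / (1 + (-0.382)·0.477) = 0.0954/0.8177 = 0.1166.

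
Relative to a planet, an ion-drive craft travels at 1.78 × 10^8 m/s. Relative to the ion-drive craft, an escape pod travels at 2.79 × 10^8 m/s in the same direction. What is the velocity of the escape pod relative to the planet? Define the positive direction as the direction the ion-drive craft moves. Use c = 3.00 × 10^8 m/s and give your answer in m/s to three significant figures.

In units of c (dividing by 3.00 × 10^8 m/s): v = 0.593, u' = 0.930.
u = (u' + v)/(1 + u'v/c²):
u = (0.930 + 0.593) / (1 + 0.930·0.593) = 1.5233/1.5518 = 0.9817
(Galilean addition would give +1.523c, exceeding c.)
Converting back: u = 0.9817 × 3.00 × 10^8 m/s.

2.94 × 10^8 m/s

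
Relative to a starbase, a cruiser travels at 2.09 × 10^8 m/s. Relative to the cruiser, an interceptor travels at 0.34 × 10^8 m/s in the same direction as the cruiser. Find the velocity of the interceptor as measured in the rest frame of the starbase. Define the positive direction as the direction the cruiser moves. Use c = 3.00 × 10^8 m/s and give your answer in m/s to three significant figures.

2.25 × 10^8 m/s

In units of c (dividing by 3.00 × 10^8 m/s): v = 0.697, u' = 0.113.
u = (u' + v)/(1 + u'v/c²):
u = (0.113 + 0.697) / (1 + 0.113·0.697) = 0.8100/1.0790 = 0.7507
Converting back: u = 0.7507 × 3.00 × 10^8 m/s.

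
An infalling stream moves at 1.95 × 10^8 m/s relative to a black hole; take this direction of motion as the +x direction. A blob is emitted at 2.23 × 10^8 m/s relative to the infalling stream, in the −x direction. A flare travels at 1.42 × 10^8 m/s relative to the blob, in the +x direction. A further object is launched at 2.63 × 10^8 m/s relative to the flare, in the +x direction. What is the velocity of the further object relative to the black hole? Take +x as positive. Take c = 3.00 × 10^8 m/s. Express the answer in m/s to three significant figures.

Apply u = (u' + v)/(1 + u'v/c²) successively, working outward toward the black hole.
(Dividing each given speed by c = 3.00 × 10^8 m/s to work in units of c.)
Start: velocity of the infalling stream relative to the black hole = 0.6500c.
Compose with the blob (u' = -0.743 in the infalling stream frame): u_1 = (-0.743 + 0.650) / (1 + (-0.743)·0.650) = -0.0933/0.5168 = -0.1806.
Compose with the flare (u' = 0.473 in the blob frame): u_2 = (0.473 + (-0.181)) / (1 + 0.473·(-0.181)) = 0.2927/0.9145 = 0.3201.
Compose with the further object (u' = 0.877 in the flare frame): u_3 = (0.877 + 0.320) / (1 + 0.877·0.320) = 1.1968/1.2806 = 0.9345.
So u = 0.9345 × 3.00 × 10^8 m/s.

+2.80 × 10^8 m/s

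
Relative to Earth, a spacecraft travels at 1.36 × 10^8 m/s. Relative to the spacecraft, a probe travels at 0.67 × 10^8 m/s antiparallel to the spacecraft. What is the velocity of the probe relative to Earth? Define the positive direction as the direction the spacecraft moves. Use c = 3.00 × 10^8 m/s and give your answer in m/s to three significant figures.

+7.68 × 10^7 m/s

In units of c (dividing by 3.00 × 10^8 m/s): v = 0.453, u' = -0.223.
u = (u' + v)/(1 + u'v/c²):
u = (-0.223 + 0.453) / (1 + (-0.223)·0.453) = 0.2300/0.8988 = 0.2559
(Galilean addition would give +0.230c.)
Converting back: u = 0.2559 × 3.00 × 10^8 m/s.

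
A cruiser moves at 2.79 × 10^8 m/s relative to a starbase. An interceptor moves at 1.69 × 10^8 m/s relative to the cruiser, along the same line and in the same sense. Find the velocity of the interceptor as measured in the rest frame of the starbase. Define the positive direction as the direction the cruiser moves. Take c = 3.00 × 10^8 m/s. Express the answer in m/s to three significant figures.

In units of c (dividing by 3.00 × 10^8 m/s): v = 0.930, u' = 0.563.
u = (u' + v)/(1 + u'v/c²):
u = (0.563 + 0.930) / (1 + 0.563·0.930) = 1.4933/1.5239 = 0.9799
Converting back: u = 0.9799 × 3.00 × 10^8 m/s.

2.94 × 10^8 m/s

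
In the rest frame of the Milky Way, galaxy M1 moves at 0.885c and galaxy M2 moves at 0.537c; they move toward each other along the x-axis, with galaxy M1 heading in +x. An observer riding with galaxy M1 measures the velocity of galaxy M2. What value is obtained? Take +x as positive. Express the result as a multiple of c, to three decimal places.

-0.964c

β_A = 0.885, β_B = -0.537.
Transform to A's frame with the inverse velocity-addition law: u' = (u − v)/(1 − uv/c²), taking u = β_B and v = β_A.
u' = (-0.537 − 0.885) / (1 − (0.885)(-0.537)) = -1.4220/1.4752 = -0.9639.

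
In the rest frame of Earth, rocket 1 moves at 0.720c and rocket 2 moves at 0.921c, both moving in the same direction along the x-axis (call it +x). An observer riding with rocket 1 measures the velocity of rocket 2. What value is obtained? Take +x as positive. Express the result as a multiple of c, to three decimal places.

+0.597c

β_A = 0.720, β_B = 0.921.
Transform to A's frame with the inverse velocity-addition law: u' = (u − v)/(1 − uv/c²), taking u = β_B and v = β_A.
u' = (0.921 − 0.720) / (1 − (0.720)(0.921)) = 0.2010/0.3369 = 0.5967.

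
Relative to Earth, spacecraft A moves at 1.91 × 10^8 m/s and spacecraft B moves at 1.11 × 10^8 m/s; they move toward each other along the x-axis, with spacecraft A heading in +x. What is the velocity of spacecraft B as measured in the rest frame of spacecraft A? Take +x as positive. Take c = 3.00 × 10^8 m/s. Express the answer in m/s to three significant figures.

β_A = 0.637, β_B = -0.370 (dividing each by c = 3.00 × 10^8 m/s).
Transform to A's frame with the inverse velocity-addition law: u' = (u − v)/(1 − uv/c²), taking u = β_B and v = β_A.
u' = (-0.370 − 0.637) / (1 − (0.637)(-0.370)) = -1.0067/1.2356 = -0.8147.
u' = -0.8147 × 3.00 × 10^8 m/s.

-2.44 × 10^8 m/s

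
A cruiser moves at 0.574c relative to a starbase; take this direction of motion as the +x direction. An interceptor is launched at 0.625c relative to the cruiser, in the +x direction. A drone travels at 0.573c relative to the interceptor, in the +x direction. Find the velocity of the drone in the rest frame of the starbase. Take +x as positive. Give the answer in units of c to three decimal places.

0.967c

Apply u = (u' + v)/(1 + u'v/c²) successively, working outward toward the starbase.
Start: velocity of the cruiser relative to the starbase = 0.5740c.
Compose with the interceptor (u' = 0.625 in the cruiser frame): u_1 = (0.625 + 0.574) / (1 + 0.625·0.574) = 1.1990/1.3587 = 0.8824.
Compose with the drone (u' = 0.573 in the interceptor frame): u_2 = (0.573 + 0.882) / (1 + 0.573·0.882) = 1.4554/1.5056 = 0.9667.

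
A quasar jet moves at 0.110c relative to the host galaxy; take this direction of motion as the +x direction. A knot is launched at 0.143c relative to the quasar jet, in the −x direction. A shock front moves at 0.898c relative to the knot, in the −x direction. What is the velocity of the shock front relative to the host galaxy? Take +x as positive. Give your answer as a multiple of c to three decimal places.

-0.904c

Apply u = (u' + v)/(1 + u'v/c²) successively, working outward toward the host galaxy.
Start: velocity of the quasar jet relative to the host galaxy = 0.1100c.
Compose with the knot (u' = -0.143 in the quasar jet frame): u_1 = (-0.143 + 0.110) / (1 + (-0.143)·0.110) = -0.0330/0.9843 = -0.0335.
Compose with the shock front (u' = -0.898 in the knot frame): u_2 = (-0.898 + (-0.034)) / (1 + (-0.898)·(-0.034)) = -0.9315/1.0301 = -0.9043.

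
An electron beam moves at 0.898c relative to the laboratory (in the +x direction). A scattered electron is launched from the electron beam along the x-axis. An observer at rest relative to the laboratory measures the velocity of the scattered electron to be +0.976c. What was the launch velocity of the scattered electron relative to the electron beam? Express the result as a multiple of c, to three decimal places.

+0.631c

Invert the composition law: u' = (u − v)/(1 − uv/c²).
u' = (0.976 − 0.898) / (1 − (0.976)(0.898)) = 0.0780/0.1236 = 0.6313.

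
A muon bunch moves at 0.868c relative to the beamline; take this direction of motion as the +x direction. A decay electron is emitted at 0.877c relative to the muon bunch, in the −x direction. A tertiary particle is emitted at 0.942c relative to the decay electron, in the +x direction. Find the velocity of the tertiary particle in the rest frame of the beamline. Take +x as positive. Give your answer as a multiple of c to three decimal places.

+0.938c

Apply u = (u' + v)/(1 + u'v/c²) successively, working outward toward the beamline.
Start: velocity of the muon bunch relative to the beamline = 0.8680c.
Compose with the decay electron (u' = -0.877 in the muon bunch frame): u_1 = (-0.877 + 0.868) / (1 + (-0.877)·0.868) = -0.0090/0.2388 = -0.0377.
Compose with the tertiary particle (u' = 0.942 in the decay electron frame): u_2 = (0.942 + (-0.038)) / (1 + 0.942·(-0.038)) = 0.9043/0.9645 = 0.9376.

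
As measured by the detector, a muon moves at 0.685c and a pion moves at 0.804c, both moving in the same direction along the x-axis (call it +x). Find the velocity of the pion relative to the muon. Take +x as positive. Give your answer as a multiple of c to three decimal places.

+0.265c

β_A = 0.685, β_B = 0.804.
Transform to A's frame with the inverse velocity-addition law: u' = (u − v)/(1 − uv/c²), taking u = β_B and v = β_A.
u' = (0.804 − 0.685) / (1 − (0.685)(0.804)) = 0.1190/0.4493 = 0.2649.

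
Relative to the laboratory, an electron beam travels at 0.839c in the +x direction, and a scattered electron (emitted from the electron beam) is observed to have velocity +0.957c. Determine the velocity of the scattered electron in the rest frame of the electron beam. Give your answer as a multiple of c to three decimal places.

Invert the composition law: u' = (u − v)/(1 − uv/c²).
u' = (0.957 − 0.839) / (1 − (0.957)(0.839)) = 0.1180/0.1971 = 0.5988.

+0.599c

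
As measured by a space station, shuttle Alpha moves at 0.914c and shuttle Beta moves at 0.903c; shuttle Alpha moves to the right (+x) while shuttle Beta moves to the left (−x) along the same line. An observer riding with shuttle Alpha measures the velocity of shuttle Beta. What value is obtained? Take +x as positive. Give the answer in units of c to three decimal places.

-0.995c

β_A = 0.914, β_B = -0.903.
Transform to A's frame with the inverse velocity-addition law: u' = (u − v)/(1 − uv/c²), taking u = β_B and v = β_A.
u' = (-0.903 − 0.914) / (1 − (0.914)(-0.903)) = -1.8170/1.8253 = -0.9954.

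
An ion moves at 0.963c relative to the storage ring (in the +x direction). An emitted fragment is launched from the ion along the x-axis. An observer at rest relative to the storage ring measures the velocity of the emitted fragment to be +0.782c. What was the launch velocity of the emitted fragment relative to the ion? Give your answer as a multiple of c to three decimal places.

Invert the composition law: u' = (u − v)/(1 − uv/c²).
u' = (0.782 − 0.963) / (1 − (0.782)(0.963)) = -0.1810/0.2469 = -0.7330.

-0.733c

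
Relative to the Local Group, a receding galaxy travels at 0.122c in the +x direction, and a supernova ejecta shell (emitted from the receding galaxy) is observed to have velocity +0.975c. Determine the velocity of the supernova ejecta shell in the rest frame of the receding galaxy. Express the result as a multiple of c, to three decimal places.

+0.968c

Invert the composition law: u' = (u − v)/(1 − uv/c²).
u' = (0.975 − 0.122) / (1 − (0.975)(0.122)) = 0.8530/0.8810 = 0.9682.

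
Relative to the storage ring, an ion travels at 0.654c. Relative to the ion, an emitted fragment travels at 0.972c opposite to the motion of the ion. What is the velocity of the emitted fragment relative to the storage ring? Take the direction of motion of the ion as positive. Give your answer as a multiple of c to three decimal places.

With v = 0.654 and u' = -0.972 (in units of c),
u = (u' + v)/(1 + u'v/c²):
u = (-0.972 + 0.654) / (1 + (-0.972)·0.654) = -0.3180/0.3643 = -0.8729

-0.873c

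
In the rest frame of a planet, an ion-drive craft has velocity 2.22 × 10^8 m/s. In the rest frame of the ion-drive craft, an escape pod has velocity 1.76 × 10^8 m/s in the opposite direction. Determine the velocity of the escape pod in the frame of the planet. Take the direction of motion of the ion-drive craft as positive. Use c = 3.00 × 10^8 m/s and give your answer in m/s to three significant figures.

+8.13 × 10^7 m/s

In units of c (dividing by 3.00 × 10^8 m/s): v = 0.740, u' = -0.587.
u = (u' + v)/(1 + u'v/c²):
u = (-0.587 + 0.740) / (1 + (-0.587)·0.740) = 0.1533/0.5659 = 0.2710
Converting back: u = 0.2710 × 3.00 × 10^8 m/s.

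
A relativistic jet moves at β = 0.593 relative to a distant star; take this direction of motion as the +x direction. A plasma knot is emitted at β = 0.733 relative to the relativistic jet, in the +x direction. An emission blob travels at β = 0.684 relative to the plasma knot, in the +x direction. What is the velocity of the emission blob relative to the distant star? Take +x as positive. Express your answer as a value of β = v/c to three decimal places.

β = 0.985

Apply u = (u' + v)/(1 + u'v/c²) successively, working outward toward the distant star.
Start: velocity of the relativistic jet relative to the distant star = 0.5930c.
Compose with the plasma knot (u' = 0.733 in the relativistic jet frame): u_1 = (0.733 + 0.593) / (1 + 0.733·0.593) = 1.3260/1.4347 = 0.9243.
Compose with the emission blob (u' = 0.684 in the plasma knot frame): u_2 = (0.684 + 0.924) / (1 + 0.684·0.924) = 1.6083/1.6322 = 0.9853.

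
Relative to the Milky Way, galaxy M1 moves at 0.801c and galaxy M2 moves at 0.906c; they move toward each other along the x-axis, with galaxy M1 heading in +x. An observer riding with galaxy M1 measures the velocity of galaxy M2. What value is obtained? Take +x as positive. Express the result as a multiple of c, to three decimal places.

-0.989c

β_A = 0.801, β_B = -0.906.
Transform to A's frame with the inverse velocity-addition law: u' = (u − v)/(1 − uv/c²), taking u = β_B and v = β_A.
u' = (-0.906 − 0.801) / (1 − (0.801)(-0.906)) = -1.7070/1.7257 = -0.9892.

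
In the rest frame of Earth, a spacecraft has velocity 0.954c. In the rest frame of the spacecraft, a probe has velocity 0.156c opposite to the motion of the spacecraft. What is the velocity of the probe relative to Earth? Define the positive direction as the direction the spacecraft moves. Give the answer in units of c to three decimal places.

+0.938c

With v = 0.954 and u' = -0.156 (in units of c),
u = (u' + v)/(1 + u'v/c²):
u = (-0.156 + 0.954) / (1 + (-0.156)·0.954) = 0.7980/0.8512 = 0.9375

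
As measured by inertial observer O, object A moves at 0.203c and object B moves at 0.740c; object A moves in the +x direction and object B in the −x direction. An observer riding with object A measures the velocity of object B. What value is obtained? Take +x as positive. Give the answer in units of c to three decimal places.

β_A = 0.203, β_B = -0.740.
Transform to A's frame with the inverse velocity-addition law: u' = (u − v)/(1 − uv/c²), taking u = β_B and v = β_A.
u' = (-0.740 − 0.203) / (1 − (0.203)(-0.740)) = -0.9430/1.1502 = -0.8198.

-0.820c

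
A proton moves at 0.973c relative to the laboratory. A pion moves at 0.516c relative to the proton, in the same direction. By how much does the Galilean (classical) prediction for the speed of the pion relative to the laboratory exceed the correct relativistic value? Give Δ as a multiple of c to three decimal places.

Δ = 0.498c

Galilean: u_cl = 0.516 + 0.973 = 1.4890.
Relativistic: u_rel = (0.516 + 0.973) / (1 + 0.516·0.973) = 1.4890/1.5021 = 0.9913.
Δ = 1.4890 − 0.9913 = 0.4977.
(The classical prediction exceeds c; the relativistic result does not.)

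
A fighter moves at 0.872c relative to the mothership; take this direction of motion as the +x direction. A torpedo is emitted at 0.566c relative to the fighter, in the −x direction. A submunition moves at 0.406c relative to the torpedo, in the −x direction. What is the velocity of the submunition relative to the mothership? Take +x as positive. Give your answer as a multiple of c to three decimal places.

+0.263c

Apply u = (u' + v)/(1 + u'v/c²) successively, working outward toward the mothership.
Start: velocity of the fighter relative to the mothership = 0.8720c.
Compose with the torpedo (u' = -0.566 in the fighter frame): u_1 = (-0.566 + 0.872) / (1 + (-0.566)·0.872) = 0.3060/0.5064 = 0.6042.
Compose with the submunition (u' = -0.406 in the torpedo frame): u_2 = (-0.406 + 0.604) / (1 + (-0.406)·0.604) = 0.1982/0.7547 = 0.2626.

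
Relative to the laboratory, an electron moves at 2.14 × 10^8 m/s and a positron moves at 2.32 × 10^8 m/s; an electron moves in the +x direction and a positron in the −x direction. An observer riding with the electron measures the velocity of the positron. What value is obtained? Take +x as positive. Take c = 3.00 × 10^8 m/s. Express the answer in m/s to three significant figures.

-2.87 × 10^8 m/s

β_A = 0.713, β_B = -0.773 (dividing each by c = 3.00 × 10^8 m/s).
Transform to A's frame with the inverse velocity-addition law: u' = (u − v)/(1 − uv/c²), taking u = β_B and v = β_A.
u' = (-0.773 − 0.713) / (1 − (0.713)(-0.773)) = -1.4867/1.5516 = -0.9581.
u' = -0.9581 × 3.00 × 10^8 m/s.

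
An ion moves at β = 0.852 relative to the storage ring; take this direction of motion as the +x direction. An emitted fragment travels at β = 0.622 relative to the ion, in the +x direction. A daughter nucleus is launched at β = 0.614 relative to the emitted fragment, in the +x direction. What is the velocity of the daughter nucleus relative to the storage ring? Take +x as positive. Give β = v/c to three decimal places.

β = 0.991

Apply u = (u' + v)/(1 + u'v/c²) successively, working outward toward the storage ring.
Start: velocity of the ion relative to the storage ring = 0.8520c.
Compose with the emitted fragment (u' = 0.622 in the ion frame): u_1 = (0.622 + 0.852) / (1 + 0.622·0.852) = 1.4740/1.5299 = 0.9634.
Compose with the daughter nucleus (u' = 0.614 in the emitted fragment frame): u_2 = (0.614 + 0.963) / (1 + 0.614·0.963) = 1.5774/1.5915 = 0.9911.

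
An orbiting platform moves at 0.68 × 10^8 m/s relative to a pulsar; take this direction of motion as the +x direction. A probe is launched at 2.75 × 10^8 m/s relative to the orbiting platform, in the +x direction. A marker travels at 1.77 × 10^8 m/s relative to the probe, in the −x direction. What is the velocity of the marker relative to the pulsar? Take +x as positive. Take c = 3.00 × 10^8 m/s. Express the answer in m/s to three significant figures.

Apply u = (u' + v)/(1 + u'v/c²) successively, working outward toward the pulsar.
(Dividing each given speed by c = 3.00 × 10^8 m/s to work in units of c.)
Start: velocity of the orbiting platform relative to the pulsar = 0.2267c.
Compose with the probe (u' = 0.917 in the orbiting platform frame): u_1 = (0.917 + 0.227) / (1 + 0.917·0.227) = 1.1433/1.2078 = 0.9466.
Compose with the marker (u' = -0.590 in the probe frame): u_2 = (-0.590 + 0.947) / (1 + (-0.590)·0.947) = 0.3566/0.4415 = 0.8078.
So u = 0.8078 × 3.00 × 10^8 m/s.

+2.42 × 10^8 m/s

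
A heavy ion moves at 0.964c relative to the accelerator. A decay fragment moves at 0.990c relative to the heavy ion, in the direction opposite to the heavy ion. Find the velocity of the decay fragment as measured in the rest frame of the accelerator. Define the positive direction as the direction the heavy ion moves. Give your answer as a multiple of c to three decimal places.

-0.570c

With v = 0.964 and u' = -0.990 (in units of c),
u = (u' + v)/(1 + u'v/c²):
u = (-0.990 + 0.964) / (1 + (-0.990)·0.964) = -0.0260/0.0456 = -0.5697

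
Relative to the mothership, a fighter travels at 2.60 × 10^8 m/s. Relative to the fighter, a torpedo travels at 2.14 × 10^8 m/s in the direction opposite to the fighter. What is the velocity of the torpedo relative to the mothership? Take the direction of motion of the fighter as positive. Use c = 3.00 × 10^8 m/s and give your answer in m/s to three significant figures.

+1.20 × 10^8 m/s

In units of c (dividing by 3.00 × 10^8 m/s): v = 0.867, u' = -0.713.
u = (u' + v)/(1 + u'v/c²):
u = (-0.713 + 0.867) / (1 + (-0.713)·0.867) = 0.1533/0.3818 = 0.4016
Converting back: u = 0.4016 × 3.00 × 10^8 m/s.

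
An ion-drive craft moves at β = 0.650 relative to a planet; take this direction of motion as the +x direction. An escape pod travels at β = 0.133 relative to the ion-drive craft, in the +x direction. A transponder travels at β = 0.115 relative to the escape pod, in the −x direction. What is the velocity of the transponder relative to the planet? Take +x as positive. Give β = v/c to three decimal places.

Apply u = (u' + v)/(1 + u'v/c²) successively, working outward toward the planet.
Start: velocity of the ion-drive craft relative to the planet = 0.6500c.
Compose with the escape pod (u' = 0.133 in the ion-drive craft frame): u_1 = (0.133 + 0.650) / (1 + 0.133·0.650) = 0.7830/1.0864 = 0.7207.
Compose with the transponder (u' = -0.115 in the escape pod frame): u_2 = (-0.115 + 0.721) / (1 + (-0.115)·0.721) = 0.6057/0.9171 = 0.6604.

β = +0.660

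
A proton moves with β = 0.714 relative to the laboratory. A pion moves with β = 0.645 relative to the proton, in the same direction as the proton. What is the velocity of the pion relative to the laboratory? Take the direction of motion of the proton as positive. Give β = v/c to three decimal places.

β = 0.930

With v = 0.714 and u' = 0.645 (in units of c),
u = (u' + v)/(1 + u'v/c²):
u = (0.645 + 0.714) / (1 + 0.645·0.714) = 1.3590/1.4605 = 0.9305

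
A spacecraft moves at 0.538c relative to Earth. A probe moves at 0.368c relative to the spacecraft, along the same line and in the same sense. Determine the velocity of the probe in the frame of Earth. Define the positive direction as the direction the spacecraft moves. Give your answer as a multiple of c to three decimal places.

0.756c

With v = 0.538 and u' = 0.368 (in units of c),
u = (u' + v)/(1 + u'v/c²):
u = (0.368 + 0.538) / (1 + 0.368·0.538) = 0.9060/1.1980 = 0.7563
(Galilean addition would give +0.906c.)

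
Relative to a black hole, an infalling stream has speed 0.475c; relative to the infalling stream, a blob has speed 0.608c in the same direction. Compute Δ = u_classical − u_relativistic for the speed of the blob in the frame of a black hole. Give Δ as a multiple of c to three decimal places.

Δ = 0.243c

Galilean: u_cl = 0.608 + 0.475 = 1.0830.
Relativistic: u_rel = (0.608 + 0.475) / (1 + 0.608·0.475) = 1.0830/1.2888 = 0.8403.
Δ = 1.0830 − 0.8403 = 0.2427.
(The classical prediction exceeds c; the relativistic result does not.)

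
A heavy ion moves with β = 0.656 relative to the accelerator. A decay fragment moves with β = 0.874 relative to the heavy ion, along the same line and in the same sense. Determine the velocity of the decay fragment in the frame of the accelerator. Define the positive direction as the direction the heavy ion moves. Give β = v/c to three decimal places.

With v = 0.656 and u' = 0.874 (in units of c),
u = (u' + v)/(1 + u'v/c²):
u = (0.874 + 0.656) / (1 + 0.874·0.656) = 1.5300/1.5733 = 0.9725
(Galilean addition would give +1.530c, exceeding c.)

β = 0.972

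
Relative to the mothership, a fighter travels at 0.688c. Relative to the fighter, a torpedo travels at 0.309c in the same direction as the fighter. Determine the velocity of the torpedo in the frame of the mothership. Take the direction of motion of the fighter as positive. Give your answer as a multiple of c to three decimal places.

0.822c

With v = 0.688 and u' = 0.309 (in units of c),
u = (u' + v)/(1 + u'v/c²):
u = (0.309 + 0.688) / (1 + 0.309·0.688) = 0.9970/1.2126 = 0.8222
(Galilean addition would give +0.997c.)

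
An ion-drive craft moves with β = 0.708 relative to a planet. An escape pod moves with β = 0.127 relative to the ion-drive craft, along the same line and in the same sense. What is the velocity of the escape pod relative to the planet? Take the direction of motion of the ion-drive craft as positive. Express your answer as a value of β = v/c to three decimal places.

β = 0.766

With v = 0.708 and u' = 0.127 (in units of c),
u = (u' + v)/(1 + u'v/c²):
u = (0.127 + 0.708) / (1 + 0.127·0.708) = 0.8350/1.0899 = 0.7661
(Galilean addition would give +0.835c.)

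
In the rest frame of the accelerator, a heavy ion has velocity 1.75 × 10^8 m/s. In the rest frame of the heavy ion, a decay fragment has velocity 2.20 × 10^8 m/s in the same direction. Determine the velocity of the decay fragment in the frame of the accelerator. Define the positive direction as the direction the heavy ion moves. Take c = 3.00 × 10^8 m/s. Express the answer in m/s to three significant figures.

2.77 × 10^8 m/s

In units of c (dividing by 3.00 × 10^8 m/s): v = 0.583, u' = 0.733.
u = (u' + v)/(1 + u'v/c²):
u = (0.733 + 0.583) / (1 + 0.733·0.583) = 1.3167/1.4278 = 0.9222
Converting back: u = 0.9222 × 3.00 × 10^8 m/s.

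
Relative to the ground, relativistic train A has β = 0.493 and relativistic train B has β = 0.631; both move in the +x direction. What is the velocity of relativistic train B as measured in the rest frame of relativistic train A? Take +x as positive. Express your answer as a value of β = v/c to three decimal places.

β_A = 0.493, β_B = 0.631.
Transform to A's frame with the inverse velocity-addition law: u' = (u − v)/(1 − uv/c²), taking u = β_B and v = β_A.
u' = (0.631 − 0.493) / (1 − (0.493)(0.631)) = 0.1380/0.6889 = 0.2003.

β = +0.200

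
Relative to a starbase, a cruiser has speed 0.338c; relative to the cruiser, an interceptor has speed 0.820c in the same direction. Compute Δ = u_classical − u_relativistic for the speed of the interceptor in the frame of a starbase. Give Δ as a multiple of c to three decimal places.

Galilean: u_cl = 0.820 + 0.338 = 1.1580.
Relativistic: u_rel = (0.820 + 0.338) / (1 + 0.820·0.338) = 1.1580/1.2772 = 0.9067.
Δ = 1.1580 − 0.9067 = 0.2513.
(The classical prediction exceeds c; the relativistic result does not.)

Δ = 0.251c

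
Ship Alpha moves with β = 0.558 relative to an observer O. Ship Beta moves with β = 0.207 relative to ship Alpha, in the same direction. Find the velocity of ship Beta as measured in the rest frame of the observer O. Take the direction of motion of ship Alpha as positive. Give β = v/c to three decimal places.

With v = 0.558 and u' = 0.207 (in units of c),
u = (u' + v)/(1 + u'v/c²):
u = (0.207 + 0.558) / (1 + 0.207·0.558) = 0.7650/1.1155 = 0.6858

β = 0.686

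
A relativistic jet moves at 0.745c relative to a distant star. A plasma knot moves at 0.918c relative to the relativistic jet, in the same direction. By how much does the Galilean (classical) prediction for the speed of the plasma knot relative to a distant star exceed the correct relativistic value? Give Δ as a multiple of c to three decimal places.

Δ = 0.675c

Galilean: u_cl = 0.918 + 0.745 = 1.6630.
Relativistic: u_rel = (0.918 + 0.745) / (1 + 0.918·0.745) = 1.6630/1.6839 = 0.9876.
Δ = 1.6630 − 0.9876 = 0.6754.
(The classical prediction exceeds c; the relativistic result does not.)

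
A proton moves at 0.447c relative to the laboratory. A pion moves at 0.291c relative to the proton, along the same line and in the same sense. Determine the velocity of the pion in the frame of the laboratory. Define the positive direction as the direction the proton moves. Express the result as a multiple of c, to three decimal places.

With v = 0.447 and u' = 0.291 (in units of c),
u = (u' + v)/(1 + u'v/c²):
u = (0.291 + 0.447) / (1 + 0.291·0.447) = 0.7380/1.1301 = 0.6531
(Galilean addition would give +0.738c.)

0.653c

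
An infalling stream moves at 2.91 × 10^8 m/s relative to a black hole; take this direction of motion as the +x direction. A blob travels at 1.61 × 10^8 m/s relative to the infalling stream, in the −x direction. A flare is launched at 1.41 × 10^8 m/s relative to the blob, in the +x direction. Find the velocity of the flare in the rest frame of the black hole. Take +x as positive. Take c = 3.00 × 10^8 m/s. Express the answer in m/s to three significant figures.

+2.89 × 10^8 m/s

Apply u = (u' + v)/(1 + u'v/c²) successively, working outward toward the black hole.
(Dividing each given speed by c = 3.00 × 10^8 m/s to work in units of c.)
Start: velocity of the infalling stream relative to the black hole = 0.9700c.
Compose with the blob (u' = -0.537 in the infalling stream frame): u_1 = (-0.537 + 0.970) / (1 + (-0.537)·0.970) = 0.4333/0.4794 = 0.9038.
Compose with the flare (u' = 0.470 in the blob frame): u_2 = (0.470 + 0.904) / (1 + 0.470·0.904) = 1.3738/1.4248 = 0.9642.
So u = 0.9642 × 3.00 × 10^8 m/s.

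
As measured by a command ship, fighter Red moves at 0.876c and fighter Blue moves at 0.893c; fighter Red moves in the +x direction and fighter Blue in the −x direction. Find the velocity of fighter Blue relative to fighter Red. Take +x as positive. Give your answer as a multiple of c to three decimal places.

-0.993c

β_A = 0.876, β_B = -0.893.
Transform to A's frame with the inverse velocity-addition law: u' = (u − v)/(1 − uv/c²), taking u = β_B and v = β_A.
u' = (-0.893 − 0.876) / (1 − (0.876)(-0.893)) = -1.7690/1.7823 = -0.9926.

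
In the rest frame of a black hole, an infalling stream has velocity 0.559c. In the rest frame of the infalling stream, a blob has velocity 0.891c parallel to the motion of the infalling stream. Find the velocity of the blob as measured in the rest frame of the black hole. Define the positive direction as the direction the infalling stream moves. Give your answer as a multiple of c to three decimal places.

0.968c

With v = 0.559 and u' = 0.891 (in units of c),
u = (u' + v)/(1 + u'v/c²):
u = (0.891 + 0.559) / (1 + 0.891·0.559) = 1.4500/1.4981 = 0.9679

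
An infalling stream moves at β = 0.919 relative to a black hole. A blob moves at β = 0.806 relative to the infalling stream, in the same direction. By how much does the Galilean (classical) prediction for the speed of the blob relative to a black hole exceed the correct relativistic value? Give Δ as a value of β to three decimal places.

Δ = 0.734

Galilean: u_cl = 0.806 + 0.919 = 1.7250.
Relativistic: u_rel = (0.806 + 0.919) / (1 + 0.806·0.919) = 1.7250/1.7407 = 0.9910.
Δ = 1.7250 − 0.9910 = 0.7340.
(The classical prediction exceeds c; the relativistic result does not.)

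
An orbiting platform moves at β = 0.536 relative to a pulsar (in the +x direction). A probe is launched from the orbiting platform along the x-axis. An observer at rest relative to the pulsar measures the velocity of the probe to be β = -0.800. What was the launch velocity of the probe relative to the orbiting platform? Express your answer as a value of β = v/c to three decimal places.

β = -0.935

Invert the composition law: u' = (u − v)/(1 − uv/c²).
u' = (-0.800 − 0.536) / (1 − (-0.800)(0.536)) = -1.3360/1.4288 = -0.9351.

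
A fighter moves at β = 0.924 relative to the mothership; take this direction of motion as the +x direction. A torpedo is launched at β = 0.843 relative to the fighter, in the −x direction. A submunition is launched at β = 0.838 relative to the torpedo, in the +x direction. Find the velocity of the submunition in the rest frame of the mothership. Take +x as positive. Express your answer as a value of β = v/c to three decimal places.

β = +0.921

Apply u = (u' + v)/(1 + u'v/c²) successively, working outward toward the mothership.
Start: velocity of the fighter relative to the mothership = 0.9240c.
Compose with the torpedo (u' = -0.843 in the fighter frame): u_1 = (-0.843 + 0.924) / (1 + (-0.843)·0.924) = 0.0810/0.2211 = 0.3664.
Compose with the submunition (u' = 0.838 in the torpedo frame): u_2 = (0.838 + 0.366) / (1 + 0.838·0.366) = 1.2044/1.3070 = 0.9215.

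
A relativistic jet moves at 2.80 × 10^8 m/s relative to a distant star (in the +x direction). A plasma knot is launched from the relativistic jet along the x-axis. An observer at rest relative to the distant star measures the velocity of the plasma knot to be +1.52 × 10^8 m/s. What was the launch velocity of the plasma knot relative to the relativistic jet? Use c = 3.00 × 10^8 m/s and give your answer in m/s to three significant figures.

v = 0.933c, u = 0.507c.
Invert the composition law: u' = (u − v)/(1 − uv/c²).
u' = (0.507 − 0.933) / (1 − (0.507)(0.933)) = -0.4267/0.5271 = -0.8094.
u' = -0.8094 × 3.00 × 10^8 m/s.

-2.43 × 10^8 m/s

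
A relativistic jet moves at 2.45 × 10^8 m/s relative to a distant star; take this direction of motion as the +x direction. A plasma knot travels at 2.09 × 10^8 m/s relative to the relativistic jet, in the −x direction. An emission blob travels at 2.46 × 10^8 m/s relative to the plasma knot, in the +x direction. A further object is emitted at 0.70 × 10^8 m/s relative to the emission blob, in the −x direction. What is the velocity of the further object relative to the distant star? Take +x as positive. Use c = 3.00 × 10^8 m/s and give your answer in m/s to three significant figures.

+2.51 × 10^8 m/s

Apply u = (u' + v)/(1 + u'v/c²) successively, working outward toward the distant star.
(Dividing each given speed by c = 3.00 × 10^8 m/s to work in units of c.)
Start: velocity of the relativistic jet relative to the distant star = 0.8167c.
Compose with the plasma knot (u' = -0.697 in the relativistic jet frame): u_1 = (-0.697 + 0.817) / (1 + (-0.697)·0.817) = 0.1200/0.4311 = 0.2784.
Compose with the emission blob (u' = 0.820 in the plasma knot frame): u_2 = (0.820 + 0.278) / (1 + 0.820·0.278) = 1.0984/1.2283 = 0.8942.
Compose with the further object (u' = -0.233 in the emission blob frame): u_3 = (-0.233 + 0.894) / (1 + (-0.233)·0.894) = 0.6609/0.7913 = 0.8352.
So u = 0.8352 × 3.00 × 10^8 m/s.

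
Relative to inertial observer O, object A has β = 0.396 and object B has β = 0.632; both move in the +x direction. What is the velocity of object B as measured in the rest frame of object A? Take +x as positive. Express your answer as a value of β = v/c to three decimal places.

β = +0.315

β_A = 0.396, β_B = 0.632.
Transform to A's frame with the inverse velocity-addition law: u' = (u − v)/(1 − uv/c²), taking u = β_B and v = β_A.
u' = (0.632 − 0.396) / (1 − (0.396)(0.632)) = 0.2360/0.7497 = 0.3148.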